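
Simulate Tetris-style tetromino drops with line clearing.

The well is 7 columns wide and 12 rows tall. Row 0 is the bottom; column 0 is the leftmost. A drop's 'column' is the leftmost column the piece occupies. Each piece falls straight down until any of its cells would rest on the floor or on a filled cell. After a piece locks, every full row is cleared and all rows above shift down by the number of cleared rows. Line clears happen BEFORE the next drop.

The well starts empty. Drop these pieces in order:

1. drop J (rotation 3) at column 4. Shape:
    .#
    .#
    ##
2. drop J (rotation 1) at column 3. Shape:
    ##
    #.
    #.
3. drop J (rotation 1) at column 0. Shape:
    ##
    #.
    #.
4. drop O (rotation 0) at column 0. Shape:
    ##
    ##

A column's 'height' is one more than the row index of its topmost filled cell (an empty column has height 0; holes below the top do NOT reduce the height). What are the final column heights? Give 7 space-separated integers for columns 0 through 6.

Answer: 5 5 0 3 3 3 0

Derivation:
Drop 1: J rot3 at col 4 lands with bottom-row=0; cleared 0 line(s) (total 0); column heights now [0 0 0 0 1 3 0], max=3
Drop 2: J rot1 at col 3 lands with bottom-row=0; cleared 0 line(s) (total 0); column heights now [0 0 0 3 3 3 0], max=3
Drop 3: J rot1 at col 0 lands with bottom-row=0; cleared 0 line(s) (total 0); column heights now [3 3 0 3 3 3 0], max=3
Drop 4: O rot0 at col 0 lands with bottom-row=3; cleared 0 line(s) (total 0); column heights now [5 5 0 3 3 3 0], max=5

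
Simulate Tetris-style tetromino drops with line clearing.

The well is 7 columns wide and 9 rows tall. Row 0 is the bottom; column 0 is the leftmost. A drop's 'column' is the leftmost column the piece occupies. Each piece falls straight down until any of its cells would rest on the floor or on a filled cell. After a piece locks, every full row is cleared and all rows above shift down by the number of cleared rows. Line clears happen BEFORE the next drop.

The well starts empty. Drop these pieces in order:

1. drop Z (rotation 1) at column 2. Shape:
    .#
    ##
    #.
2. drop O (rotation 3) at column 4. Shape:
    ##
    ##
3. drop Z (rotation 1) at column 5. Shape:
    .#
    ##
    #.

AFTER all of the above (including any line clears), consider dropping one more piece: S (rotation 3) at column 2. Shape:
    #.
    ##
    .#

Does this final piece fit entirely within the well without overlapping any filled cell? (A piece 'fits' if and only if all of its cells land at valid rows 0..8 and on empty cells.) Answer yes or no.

Answer: yes

Derivation:
Drop 1: Z rot1 at col 2 lands with bottom-row=0; cleared 0 line(s) (total 0); column heights now [0 0 2 3 0 0 0], max=3
Drop 2: O rot3 at col 4 lands with bottom-row=0; cleared 0 line(s) (total 0); column heights now [0 0 2 3 2 2 0], max=3
Drop 3: Z rot1 at col 5 lands with bottom-row=2; cleared 0 line(s) (total 0); column heights now [0 0 2 3 2 4 5], max=5
Test piece S rot3 at col 2 (width 2): heights before test = [0 0 2 3 2 4 5]; fits = True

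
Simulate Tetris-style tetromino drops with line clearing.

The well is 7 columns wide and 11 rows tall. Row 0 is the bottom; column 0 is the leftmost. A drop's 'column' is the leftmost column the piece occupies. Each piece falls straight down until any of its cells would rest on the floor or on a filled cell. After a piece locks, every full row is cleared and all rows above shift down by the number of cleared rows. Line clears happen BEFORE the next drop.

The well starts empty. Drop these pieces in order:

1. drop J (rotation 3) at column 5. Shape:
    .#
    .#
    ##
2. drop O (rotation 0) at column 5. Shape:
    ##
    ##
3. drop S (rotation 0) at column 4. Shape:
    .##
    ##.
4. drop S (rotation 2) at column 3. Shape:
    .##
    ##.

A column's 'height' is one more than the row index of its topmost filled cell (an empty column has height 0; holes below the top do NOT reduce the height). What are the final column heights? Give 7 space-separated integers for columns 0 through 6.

Answer: 0 0 0 7 8 8 7

Derivation:
Drop 1: J rot3 at col 5 lands with bottom-row=0; cleared 0 line(s) (total 0); column heights now [0 0 0 0 0 1 3], max=3
Drop 2: O rot0 at col 5 lands with bottom-row=3; cleared 0 line(s) (total 0); column heights now [0 0 0 0 0 5 5], max=5
Drop 3: S rot0 at col 4 lands with bottom-row=5; cleared 0 line(s) (total 0); column heights now [0 0 0 0 6 7 7], max=7
Drop 4: S rot2 at col 3 lands with bottom-row=6; cleared 0 line(s) (total 0); column heights now [0 0 0 7 8 8 7], max=8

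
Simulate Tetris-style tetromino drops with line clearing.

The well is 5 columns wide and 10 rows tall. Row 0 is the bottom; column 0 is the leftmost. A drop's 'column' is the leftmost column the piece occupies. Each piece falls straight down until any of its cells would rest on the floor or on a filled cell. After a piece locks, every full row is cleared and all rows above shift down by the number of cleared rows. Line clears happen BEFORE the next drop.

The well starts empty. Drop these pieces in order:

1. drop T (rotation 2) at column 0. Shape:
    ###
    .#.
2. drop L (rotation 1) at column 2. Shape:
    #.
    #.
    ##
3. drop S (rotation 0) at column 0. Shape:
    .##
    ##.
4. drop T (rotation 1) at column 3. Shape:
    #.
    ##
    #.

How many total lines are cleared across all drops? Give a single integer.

Answer: 1

Derivation:
Drop 1: T rot2 at col 0 lands with bottom-row=0; cleared 0 line(s) (total 0); column heights now [2 2 2 0 0], max=2
Drop 2: L rot1 at col 2 lands with bottom-row=2; cleared 0 line(s) (total 0); column heights now [2 2 5 3 0], max=5
Drop 3: S rot0 at col 0 lands with bottom-row=4; cleared 0 line(s) (total 0); column heights now [5 6 6 3 0], max=6
Drop 4: T rot1 at col 3 lands with bottom-row=3; cleared 1 line(s) (total 1); column heights now [2 5 5 5 0], max=5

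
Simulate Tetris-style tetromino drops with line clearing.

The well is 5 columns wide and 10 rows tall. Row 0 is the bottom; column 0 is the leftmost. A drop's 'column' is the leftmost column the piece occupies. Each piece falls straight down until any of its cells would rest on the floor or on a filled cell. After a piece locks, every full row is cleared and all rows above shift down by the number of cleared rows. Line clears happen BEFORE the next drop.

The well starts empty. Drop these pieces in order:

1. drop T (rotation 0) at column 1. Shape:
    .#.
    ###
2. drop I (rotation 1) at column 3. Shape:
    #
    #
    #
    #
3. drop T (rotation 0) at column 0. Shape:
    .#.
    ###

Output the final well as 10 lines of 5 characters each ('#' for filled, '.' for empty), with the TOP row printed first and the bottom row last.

Drop 1: T rot0 at col 1 lands with bottom-row=0; cleared 0 line(s) (total 0); column heights now [0 1 2 1 0], max=2
Drop 2: I rot1 at col 3 lands with bottom-row=1; cleared 0 line(s) (total 0); column heights now [0 1 2 5 0], max=5
Drop 3: T rot0 at col 0 lands with bottom-row=2; cleared 0 line(s) (total 0); column heights now [3 4 3 5 0], max=5

Answer: .....
.....
.....
.....
.....
...#.
.#.#.
####.
..##.
.###.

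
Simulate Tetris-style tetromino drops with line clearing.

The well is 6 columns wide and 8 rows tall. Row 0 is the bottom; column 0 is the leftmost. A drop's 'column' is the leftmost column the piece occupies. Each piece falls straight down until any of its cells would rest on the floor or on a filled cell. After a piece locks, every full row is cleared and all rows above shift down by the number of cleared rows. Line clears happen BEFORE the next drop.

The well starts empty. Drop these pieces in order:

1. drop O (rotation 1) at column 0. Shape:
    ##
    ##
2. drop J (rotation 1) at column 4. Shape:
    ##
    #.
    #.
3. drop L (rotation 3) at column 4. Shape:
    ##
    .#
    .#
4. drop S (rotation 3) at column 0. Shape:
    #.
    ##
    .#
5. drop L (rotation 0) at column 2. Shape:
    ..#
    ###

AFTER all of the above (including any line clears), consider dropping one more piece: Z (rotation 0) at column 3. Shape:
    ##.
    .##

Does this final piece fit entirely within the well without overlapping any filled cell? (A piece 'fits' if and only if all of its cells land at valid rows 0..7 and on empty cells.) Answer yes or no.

Drop 1: O rot1 at col 0 lands with bottom-row=0; cleared 0 line(s) (total 0); column heights now [2 2 0 0 0 0], max=2
Drop 2: J rot1 at col 4 lands with bottom-row=0; cleared 0 line(s) (total 0); column heights now [2 2 0 0 3 3], max=3
Drop 3: L rot3 at col 4 lands with bottom-row=3; cleared 0 line(s) (total 0); column heights now [2 2 0 0 6 6], max=6
Drop 4: S rot3 at col 0 lands with bottom-row=2; cleared 0 line(s) (total 0); column heights now [5 4 0 0 6 6], max=6
Drop 5: L rot0 at col 2 lands with bottom-row=6; cleared 0 line(s) (total 0); column heights now [5 4 7 7 8 6], max=8
Test piece Z rot0 at col 3 (width 3): heights before test = [5 4 7 7 8 6]; fits = False

Answer: no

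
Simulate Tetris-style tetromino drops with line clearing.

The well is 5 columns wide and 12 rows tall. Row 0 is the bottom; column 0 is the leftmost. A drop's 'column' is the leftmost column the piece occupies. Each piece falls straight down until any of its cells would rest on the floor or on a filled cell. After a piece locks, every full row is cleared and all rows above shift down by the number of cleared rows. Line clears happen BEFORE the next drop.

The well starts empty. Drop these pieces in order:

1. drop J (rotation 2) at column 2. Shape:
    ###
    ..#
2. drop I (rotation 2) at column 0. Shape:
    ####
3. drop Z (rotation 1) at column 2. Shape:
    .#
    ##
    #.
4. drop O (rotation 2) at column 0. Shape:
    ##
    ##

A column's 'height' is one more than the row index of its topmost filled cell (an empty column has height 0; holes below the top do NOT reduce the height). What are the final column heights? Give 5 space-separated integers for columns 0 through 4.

Answer: 5 5 5 6 2

Derivation:
Drop 1: J rot2 at col 2 lands with bottom-row=0; cleared 0 line(s) (total 0); column heights now [0 0 2 2 2], max=2
Drop 2: I rot2 at col 0 lands with bottom-row=2; cleared 0 line(s) (total 0); column heights now [3 3 3 3 2], max=3
Drop 3: Z rot1 at col 2 lands with bottom-row=3; cleared 0 line(s) (total 0); column heights now [3 3 5 6 2], max=6
Drop 4: O rot2 at col 0 lands with bottom-row=3; cleared 0 line(s) (total 0); column heights now [5 5 5 6 2], max=6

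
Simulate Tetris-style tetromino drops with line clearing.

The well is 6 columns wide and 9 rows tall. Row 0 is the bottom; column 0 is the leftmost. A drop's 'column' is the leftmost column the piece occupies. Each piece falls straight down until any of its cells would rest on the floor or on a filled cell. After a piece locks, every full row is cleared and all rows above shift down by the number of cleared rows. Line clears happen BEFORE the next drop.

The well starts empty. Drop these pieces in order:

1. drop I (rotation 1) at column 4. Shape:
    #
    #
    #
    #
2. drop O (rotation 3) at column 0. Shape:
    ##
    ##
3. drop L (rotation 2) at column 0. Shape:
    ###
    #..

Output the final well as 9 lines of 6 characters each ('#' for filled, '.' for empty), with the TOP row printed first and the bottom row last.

Answer: ......
......
......
......
......
###.#.
#...#.
##..#.
##..#.

Derivation:
Drop 1: I rot1 at col 4 lands with bottom-row=0; cleared 0 line(s) (total 0); column heights now [0 0 0 0 4 0], max=4
Drop 2: O rot3 at col 0 lands with bottom-row=0; cleared 0 line(s) (total 0); column heights now [2 2 0 0 4 0], max=4
Drop 3: L rot2 at col 0 lands with bottom-row=2; cleared 0 line(s) (total 0); column heights now [4 4 4 0 4 0], max=4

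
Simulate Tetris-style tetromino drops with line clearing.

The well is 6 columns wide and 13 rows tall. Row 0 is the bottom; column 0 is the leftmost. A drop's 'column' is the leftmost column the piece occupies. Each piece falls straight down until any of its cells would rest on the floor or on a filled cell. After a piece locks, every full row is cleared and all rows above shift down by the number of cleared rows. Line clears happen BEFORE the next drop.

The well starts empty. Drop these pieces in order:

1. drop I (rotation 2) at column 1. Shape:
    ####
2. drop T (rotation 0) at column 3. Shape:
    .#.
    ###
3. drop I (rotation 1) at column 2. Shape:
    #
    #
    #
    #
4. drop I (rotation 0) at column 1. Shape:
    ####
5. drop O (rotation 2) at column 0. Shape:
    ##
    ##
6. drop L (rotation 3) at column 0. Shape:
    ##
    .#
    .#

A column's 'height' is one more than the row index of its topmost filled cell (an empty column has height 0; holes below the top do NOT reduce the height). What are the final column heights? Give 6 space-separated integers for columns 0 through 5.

Answer: 11 11 6 6 6 2

Derivation:
Drop 1: I rot2 at col 1 lands with bottom-row=0; cleared 0 line(s) (total 0); column heights now [0 1 1 1 1 0], max=1
Drop 2: T rot0 at col 3 lands with bottom-row=1; cleared 0 line(s) (total 0); column heights now [0 1 1 2 3 2], max=3
Drop 3: I rot1 at col 2 lands with bottom-row=1; cleared 0 line(s) (total 0); column heights now [0 1 5 2 3 2], max=5
Drop 4: I rot0 at col 1 lands with bottom-row=5; cleared 0 line(s) (total 0); column heights now [0 6 6 6 6 2], max=6
Drop 5: O rot2 at col 0 lands with bottom-row=6; cleared 0 line(s) (total 0); column heights now [8 8 6 6 6 2], max=8
Drop 6: L rot3 at col 0 lands with bottom-row=8; cleared 0 line(s) (total 0); column heights now [11 11 6 6 6 2], max=11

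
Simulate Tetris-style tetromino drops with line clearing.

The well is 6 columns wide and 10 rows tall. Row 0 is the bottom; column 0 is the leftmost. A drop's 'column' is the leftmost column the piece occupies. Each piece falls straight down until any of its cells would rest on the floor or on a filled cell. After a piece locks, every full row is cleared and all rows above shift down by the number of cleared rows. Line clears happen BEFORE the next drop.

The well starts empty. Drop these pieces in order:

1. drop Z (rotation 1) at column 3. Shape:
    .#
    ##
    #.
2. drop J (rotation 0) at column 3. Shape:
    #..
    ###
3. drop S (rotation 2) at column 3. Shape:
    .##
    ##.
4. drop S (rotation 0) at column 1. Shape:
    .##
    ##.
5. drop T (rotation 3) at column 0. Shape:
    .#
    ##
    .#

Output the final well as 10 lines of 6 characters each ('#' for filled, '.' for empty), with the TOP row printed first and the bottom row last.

Answer: ......
.#....
##....
.#####
.####.
...#..
...###
....#.
...##.
...#..

Derivation:
Drop 1: Z rot1 at col 3 lands with bottom-row=0; cleared 0 line(s) (total 0); column heights now [0 0 0 2 3 0], max=3
Drop 2: J rot0 at col 3 lands with bottom-row=3; cleared 0 line(s) (total 0); column heights now [0 0 0 5 4 4], max=5
Drop 3: S rot2 at col 3 lands with bottom-row=5; cleared 0 line(s) (total 0); column heights now [0 0 0 6 7 7], max=7
Drop 4: S rot0 at col 1 lands with bottom-row=5; cleared 0 line(s) (total 0); column heights now [0 6 7 7 7 7], max=7
Drop 5: T rot3 at col 0 lands with bottom-row=6; cleared 0 line(s) (total 0); column heights now [8 9 7 7 7 7], max=9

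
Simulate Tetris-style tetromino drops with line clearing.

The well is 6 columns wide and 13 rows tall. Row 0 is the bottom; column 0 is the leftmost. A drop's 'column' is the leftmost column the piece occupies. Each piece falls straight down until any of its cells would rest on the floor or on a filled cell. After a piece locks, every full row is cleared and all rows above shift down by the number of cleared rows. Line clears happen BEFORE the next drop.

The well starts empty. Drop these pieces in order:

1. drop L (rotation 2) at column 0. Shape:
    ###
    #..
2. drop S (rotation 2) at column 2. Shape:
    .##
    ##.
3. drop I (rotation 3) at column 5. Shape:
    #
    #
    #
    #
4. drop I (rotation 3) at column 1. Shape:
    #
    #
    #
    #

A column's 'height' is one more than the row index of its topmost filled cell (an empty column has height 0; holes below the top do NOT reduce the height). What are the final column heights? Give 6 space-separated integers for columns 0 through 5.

Drop 1: L rot2 at col 0 lands with bottom-row=0; cleared 0 line(s) (total 0); column heights now [2 2 2 0 0 0], max=2
Drop 2: S rot2 at col 2 lands with bottom-row=2; cleared 0 line(s) (total 0); column heights now [2 2 3 4 4 0], max=4
Drop 3: I rot3 at col 5 lands with bottom-row=0; cleared 0 line(s) (total 0); column heights now [2 2 3 4 4 4], max=4
Drop 4: I rot3 at col 1 lands with bottom-row=2; cleared 0 line(s) (total 0); column heights now [2 6 3 4 4 4], max=6

Answer: 2 6 3 4 4 4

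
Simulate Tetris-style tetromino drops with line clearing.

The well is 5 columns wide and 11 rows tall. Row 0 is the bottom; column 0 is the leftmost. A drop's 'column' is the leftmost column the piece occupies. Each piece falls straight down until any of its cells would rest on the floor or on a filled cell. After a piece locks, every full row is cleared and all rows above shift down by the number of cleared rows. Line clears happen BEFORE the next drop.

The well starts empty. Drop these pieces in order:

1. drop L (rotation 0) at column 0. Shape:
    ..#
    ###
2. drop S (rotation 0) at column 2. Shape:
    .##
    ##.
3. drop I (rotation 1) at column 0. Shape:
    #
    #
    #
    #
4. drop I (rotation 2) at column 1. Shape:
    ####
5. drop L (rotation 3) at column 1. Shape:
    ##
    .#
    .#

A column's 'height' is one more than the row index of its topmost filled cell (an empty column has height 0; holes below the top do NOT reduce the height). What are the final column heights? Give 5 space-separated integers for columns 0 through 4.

Answer: 4 6 6 4 4

Derivation:
Drop 1: L rot0 at col 0 lands with bottom-row=0; cleared 0 line(s) (total 0); column heights now [1 1 2 0 0], max=2
Drop 2: S rot0 at col 2 lands with bottom-row=2; cleared 0 line(s) (total 0); column heights now [1 1 3 4 4], max=4
Drop 3: I rot1 at col 0 lands with bottom-row=1; cleared 0 line(s) (total 0); column heights now [5 1 3 4 4], max=5
Drop 4: I rot2 at col 1 lands with bottom-row=4; cleared 1 line(s) (total 1); column heights now [4 1 3 4 4], max=4
Drop 5: L rot3 at col 1 lands with bottom-row=3; cleared 0 line(s) (total 1); column heights now [4 6 6 4 4], max=6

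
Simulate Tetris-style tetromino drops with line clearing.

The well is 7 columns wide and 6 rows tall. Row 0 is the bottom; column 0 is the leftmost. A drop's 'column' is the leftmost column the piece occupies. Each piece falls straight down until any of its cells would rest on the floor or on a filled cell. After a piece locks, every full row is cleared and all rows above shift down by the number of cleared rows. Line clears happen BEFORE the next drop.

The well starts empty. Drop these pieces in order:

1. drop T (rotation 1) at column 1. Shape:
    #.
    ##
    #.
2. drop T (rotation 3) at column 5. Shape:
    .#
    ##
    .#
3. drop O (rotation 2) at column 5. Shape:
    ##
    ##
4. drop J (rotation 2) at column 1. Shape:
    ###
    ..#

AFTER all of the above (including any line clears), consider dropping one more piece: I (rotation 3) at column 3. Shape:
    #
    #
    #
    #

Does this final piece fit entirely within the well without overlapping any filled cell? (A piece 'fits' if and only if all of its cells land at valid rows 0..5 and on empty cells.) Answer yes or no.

Answer: no

Derivation:
Drop 1: T rot1 at col 1 lands with bottom-row=0; cleared 0 line(s) (total 0); column heights now [0 3 2 0 0 0 0], max=3
Drop 2: T rot3 at col 5 lands with bottom-row=0; cleared 0 line(s) (total 0); column heights now [0 3 2 0 0 2 3], max=3
Drop 3: O rot2 at col 5 lands with bottom-row=3; cleared 0 line(s) (total 0); column heights now [0 3 2 0 0 5 5], max=5
Drop 4: J rot2 at col 1 lands with bottom-row=2; cleared 0 line(s) (total 0); column heights now [0 4 4 4 0 5 5], max=5
Test piece I rot3 at col 3 (width 1): heights before test = [0 4 4 4 0 5 5]; fits = False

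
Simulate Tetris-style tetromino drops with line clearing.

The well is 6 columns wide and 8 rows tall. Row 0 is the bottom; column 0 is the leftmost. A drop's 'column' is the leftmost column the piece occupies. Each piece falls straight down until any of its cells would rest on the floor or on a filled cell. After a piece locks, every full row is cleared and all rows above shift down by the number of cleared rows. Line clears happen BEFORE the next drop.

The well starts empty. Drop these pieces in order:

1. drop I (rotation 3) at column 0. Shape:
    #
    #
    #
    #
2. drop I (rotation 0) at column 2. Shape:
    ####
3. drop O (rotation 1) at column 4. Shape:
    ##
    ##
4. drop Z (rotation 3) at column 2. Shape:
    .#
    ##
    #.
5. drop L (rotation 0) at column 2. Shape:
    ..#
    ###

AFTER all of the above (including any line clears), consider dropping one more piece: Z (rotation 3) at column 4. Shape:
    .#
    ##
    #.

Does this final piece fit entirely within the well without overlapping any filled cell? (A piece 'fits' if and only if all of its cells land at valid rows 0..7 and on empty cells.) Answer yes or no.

Drop 1: I rot3 at col 0 lands with bottom-row=0; cleared 0 line(s) (total 0); column heights now [4 0 0 0 0 0], max=4
Drop 2: I rot0 at col 2 lands with bottom-row=0; cleared 0 line(s) (total 0); column heights now [4 0 1 1 1 1], max=4
Drop 3: O rot1 at col 4 lands with bottom-row=1; cleared 0 line(s) (total 0); column heights now [4 0 1 1 3 3], max=4
Drop 4: Z rot3 at col 2 lands with bottom-row=1; cleared 0 line(s) (total 0); column heights now [4 0 3 4 3 3], max=4
Drop 5: L rot0 at col 2 lands with bottom-row=4; cleared 0 line(s) (total 0); column heights now [4 0 5 5 6 3], max=6
Test piece Z rot3 at col 4 (width 2): heights before test = [4 0 5 5 6 3]; fits = False

Answer: no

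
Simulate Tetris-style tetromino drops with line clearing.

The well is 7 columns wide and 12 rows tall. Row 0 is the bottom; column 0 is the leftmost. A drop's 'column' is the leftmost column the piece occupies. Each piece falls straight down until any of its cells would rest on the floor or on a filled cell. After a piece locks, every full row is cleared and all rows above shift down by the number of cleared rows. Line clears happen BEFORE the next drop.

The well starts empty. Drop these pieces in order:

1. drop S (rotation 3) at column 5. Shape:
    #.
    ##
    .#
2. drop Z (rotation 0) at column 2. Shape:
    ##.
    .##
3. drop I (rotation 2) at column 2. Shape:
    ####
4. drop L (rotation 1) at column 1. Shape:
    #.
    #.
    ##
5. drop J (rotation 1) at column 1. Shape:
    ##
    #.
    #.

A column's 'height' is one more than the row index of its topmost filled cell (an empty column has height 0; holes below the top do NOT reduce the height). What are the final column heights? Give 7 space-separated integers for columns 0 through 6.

Answer: 0 10 10 4 4 4 2

Derivation:
Drop 1: S rot3 at col 5 lands with bottom-row=0; cleared 0 line(s) (total 0); column heights now [0 0 0 0 0 3 2], max=3
Drop 2: Z rot0 at col 2 lands with bottom-row=0; cleared 0 line(s) (total 0); column heights now [0 0 2 2 1 3 2], max=3
Drop 3: I rot2 at col 2 lands with bottom-row=3; cleared 0 line(s) (total 0); column heights now [0 0 4 4 4 4 2], max=4
Drop 4: L rot1 at col 1 lands with bottom-row=4; cleared 0 line(s) (total 0); column heights now [0 7 5 4 4 4 2], max=7
Drop 5: J rot1 at col 1 lands with bottom-row=7; cleared 0 line(s) (total 0); column heights now [0 10 10 4 4 4 2], max=10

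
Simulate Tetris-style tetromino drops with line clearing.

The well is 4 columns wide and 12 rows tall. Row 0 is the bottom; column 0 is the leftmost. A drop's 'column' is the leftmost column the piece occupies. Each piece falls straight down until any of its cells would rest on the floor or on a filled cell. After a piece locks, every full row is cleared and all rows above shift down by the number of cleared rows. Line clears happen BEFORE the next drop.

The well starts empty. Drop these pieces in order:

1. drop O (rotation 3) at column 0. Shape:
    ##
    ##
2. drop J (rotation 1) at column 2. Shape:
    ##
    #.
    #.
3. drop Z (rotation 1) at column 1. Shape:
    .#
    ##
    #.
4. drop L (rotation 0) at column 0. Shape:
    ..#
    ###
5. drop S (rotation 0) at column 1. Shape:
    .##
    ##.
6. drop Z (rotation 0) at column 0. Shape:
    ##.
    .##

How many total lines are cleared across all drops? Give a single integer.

Drop 1: O rot3 at col 0 lands with bottom-row=0; cleared 0 line(s) (total 0); column heights now [2 2 0 0], max=2
Drop 2: J rot1 at col 2 lands with bottom-row=0; cleared 0 line(s) (total 0); column heights now [2 2 3 3], max=3
Drop 3: Z rot1 at col 1 lands with bottom-row=2; cleared 0 line(s) (total 0); column heights now [2 4 5 3], max=5
Drop 4: L rot0 at col 0 lands with bottom-row=5; cleared 0 line(s) (total 0); column heights now [6 6 7 3], max=7
Drop 5: S rot0 at col 1 lands with bottom-row=7; cleared 0 line(s) (total 0); column heights now [6 8 9 9], max=9
Drop 6: Z rot0 at col 0 lands with bottom-row=9; cleared 0 line(s) (total 0); column heights now [11 11 10 9], max=11

Answer: 0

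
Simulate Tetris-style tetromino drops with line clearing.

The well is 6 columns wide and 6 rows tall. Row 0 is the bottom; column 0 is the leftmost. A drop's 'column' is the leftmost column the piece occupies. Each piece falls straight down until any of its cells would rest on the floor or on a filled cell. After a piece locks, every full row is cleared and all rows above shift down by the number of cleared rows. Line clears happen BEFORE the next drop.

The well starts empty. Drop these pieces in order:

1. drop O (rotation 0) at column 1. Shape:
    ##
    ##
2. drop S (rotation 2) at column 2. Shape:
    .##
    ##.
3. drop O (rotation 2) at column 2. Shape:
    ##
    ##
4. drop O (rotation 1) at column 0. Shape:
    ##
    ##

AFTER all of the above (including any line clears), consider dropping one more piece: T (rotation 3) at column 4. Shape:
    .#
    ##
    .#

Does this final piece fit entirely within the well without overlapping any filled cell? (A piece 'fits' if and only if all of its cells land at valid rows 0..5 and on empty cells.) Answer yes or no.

Drop 1: O rot0 at col 1 lands with bottom-row=0; cleared 0 line(s) (total 0); column heights now [0 2 2 0 0 0], max=2
Drop 2: S rot2 at col 2 lands with bottom-row=2; cleared 0 line(s) (total 0); column heights now [0 2 3 4 4 0], max=4
Drop 3: O rot2 at col 2 lands with bottom-row=4; cleared 0 line(s) (total 0); column heights now [0 2 6 6 4 0], max=6
Drop 4: O rot1 at col 0 lands with bottom-row=2; cleared 0 line(s) (total 0); column heights now [4 4 6 6 4 0], max=6
Test piece T rot3 at col 4 (width 2): heights before test = [4 4 6 6 4 0]; fits = True

Answer: yes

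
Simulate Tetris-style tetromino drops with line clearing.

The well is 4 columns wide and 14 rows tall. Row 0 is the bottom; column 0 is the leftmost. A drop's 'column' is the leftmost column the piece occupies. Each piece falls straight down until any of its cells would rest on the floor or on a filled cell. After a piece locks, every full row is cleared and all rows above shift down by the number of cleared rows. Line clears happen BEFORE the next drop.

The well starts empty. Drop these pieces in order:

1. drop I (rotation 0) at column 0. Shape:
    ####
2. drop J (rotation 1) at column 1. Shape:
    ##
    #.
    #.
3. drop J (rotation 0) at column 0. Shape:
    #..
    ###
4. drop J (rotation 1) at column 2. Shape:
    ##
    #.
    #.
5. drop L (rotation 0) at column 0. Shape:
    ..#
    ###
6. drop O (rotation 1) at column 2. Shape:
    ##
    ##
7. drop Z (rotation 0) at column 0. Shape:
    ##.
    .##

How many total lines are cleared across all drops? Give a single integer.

Drop 1: I rot0 at col 0 lands with bottom-row=0; cleared 1 line(s) (total 1); column heights now [0 0 0 0], max=0
Drop 2: J rot1 at col 1 lands with bottom-row=0; cleared 0 line(s) (total 1); column heights now [0 3 3 0], max=3
Drop 3: J rot0 at col 0 lands with bottom-row=3; cleared 0 line(s) (total 1); column heights now [5 4 4 0], max=5
Drop 4: J rot1 at col 2 lands with bottom-row=4; cleared 0 line(s) (total 1); column heights now [5 4 7 7], max=7
Drop 5: L rot0 at col 0 lands with bottom-row=7; cleared 0 line(s) (total 1); column heights now [8 8 9 7], max=9
Drop 6: O rot1 at col 2 lands with bottom-row=9; cleared 0 line(s) (total 1); column heights now [8 8 11 11], max=11
Drop 7: Z rot0 at col 0 lands with bottom-row=11; cleared 0 line(s) (total 1); column heights now [13 13 12 11], max=13

Answer: 1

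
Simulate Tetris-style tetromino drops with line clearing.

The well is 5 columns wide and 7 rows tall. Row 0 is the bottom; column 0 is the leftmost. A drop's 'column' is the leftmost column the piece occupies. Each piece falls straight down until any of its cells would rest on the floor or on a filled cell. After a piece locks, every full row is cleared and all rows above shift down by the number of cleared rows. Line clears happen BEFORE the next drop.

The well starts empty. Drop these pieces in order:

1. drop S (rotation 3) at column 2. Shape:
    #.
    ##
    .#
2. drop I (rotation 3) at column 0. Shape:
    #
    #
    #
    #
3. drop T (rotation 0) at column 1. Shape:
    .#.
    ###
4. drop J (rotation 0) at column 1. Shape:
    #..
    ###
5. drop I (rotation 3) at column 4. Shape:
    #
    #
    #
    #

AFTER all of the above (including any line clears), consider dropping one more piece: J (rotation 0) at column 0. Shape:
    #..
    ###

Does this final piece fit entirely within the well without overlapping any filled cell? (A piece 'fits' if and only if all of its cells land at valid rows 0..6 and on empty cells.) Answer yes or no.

Answer: no

Derivation:
Drop 1: S rot3 at col 2 lands with bottom-row=0; cleared 0 line(s) (total 0); column heights now [0 0 3 2 0], max=3
Drop 2: I rot3 at col 0 lands with bottom-row=0; cleared 0 line(s) (total 0); column heights now [4 0 3 2 0], max=4
Drop 3: T rot0 at col 1 lands with bottom-row=3; cleared 0 line(s) (total 0); column heights now [4 4 5 4 0], max=5
Drop 4: J rot0 at col 1 lands with bottom-row=5; cleared 0 line(s) (total 0); column heights now [4 7 6 6 0], max=7
Drop 5: I rot3 at col 4 lands with bottom-row=0; cleared 1 line(s) (total 1); column heights now [3 6 5 5 3], max=6
Test piece J rot0 at col 0 (width 3): heights before test = [3 6 5 5 3]; fits = False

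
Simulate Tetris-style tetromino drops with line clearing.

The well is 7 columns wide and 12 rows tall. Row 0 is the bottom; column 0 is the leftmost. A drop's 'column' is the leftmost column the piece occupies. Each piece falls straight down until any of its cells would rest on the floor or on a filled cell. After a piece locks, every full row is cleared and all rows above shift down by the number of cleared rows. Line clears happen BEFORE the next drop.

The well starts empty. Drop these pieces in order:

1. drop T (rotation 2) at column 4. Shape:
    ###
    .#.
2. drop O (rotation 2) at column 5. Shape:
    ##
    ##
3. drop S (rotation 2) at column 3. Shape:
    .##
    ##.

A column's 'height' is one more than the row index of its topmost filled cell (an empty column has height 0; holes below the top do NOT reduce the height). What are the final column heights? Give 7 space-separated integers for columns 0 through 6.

Answer: 0 0 0 4 5 5 4

Derivation:
Drop 1: T rot2 at col 4 lands with bottom-row=0; cleared 0 line(s) (total 0); column heights now [0 0 0 0 2 2 2], max=2
Drop 2: O rot2 at col 5 lands with bottom-row=2; cleared 0 line(s) (total 0); column heights now [0 0 0 0 2 4 4], max=4
Drop 3: S rot2 at col 3 lands with bottom-row=3; cleared 0 line(s) (total 0); column heights now [0 0 0 4 5 5 4], max=5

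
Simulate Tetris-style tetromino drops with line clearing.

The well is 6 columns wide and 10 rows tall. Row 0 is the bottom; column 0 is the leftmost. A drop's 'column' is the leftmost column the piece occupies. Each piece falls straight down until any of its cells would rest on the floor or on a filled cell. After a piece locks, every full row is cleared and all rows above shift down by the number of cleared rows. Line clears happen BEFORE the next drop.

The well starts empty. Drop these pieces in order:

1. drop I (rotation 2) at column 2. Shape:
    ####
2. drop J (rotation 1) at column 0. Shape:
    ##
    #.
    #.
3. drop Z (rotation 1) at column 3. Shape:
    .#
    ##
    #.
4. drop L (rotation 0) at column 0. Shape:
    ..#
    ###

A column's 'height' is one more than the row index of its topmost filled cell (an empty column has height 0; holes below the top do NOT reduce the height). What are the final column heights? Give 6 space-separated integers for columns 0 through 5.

Drop 1: I rot2 at col 2 lands with bottom-row=0; cleared 0 line(s) (total 0); column heights now [0 0 1 1 1 1], max=1
Drop 2: J rot1 at col 0 lands with bottom-row=0; cleared 0 line(s) (total 0); column heights now [3 3 1 1 1 1], max=3
Drop 3: Z rot1 at col 3 lands with bottom-row=1; cleared 0 line(s) (total 0); column heights now [3 3 1 3 4 1], max=4
Drop 4: L rot0 at col 0 lands with bottom-row=3; cleared 0 line(s) (total 0); column heights now [4 4 5 3 4 1], max=5

Answer: 4 4 5 3 4 1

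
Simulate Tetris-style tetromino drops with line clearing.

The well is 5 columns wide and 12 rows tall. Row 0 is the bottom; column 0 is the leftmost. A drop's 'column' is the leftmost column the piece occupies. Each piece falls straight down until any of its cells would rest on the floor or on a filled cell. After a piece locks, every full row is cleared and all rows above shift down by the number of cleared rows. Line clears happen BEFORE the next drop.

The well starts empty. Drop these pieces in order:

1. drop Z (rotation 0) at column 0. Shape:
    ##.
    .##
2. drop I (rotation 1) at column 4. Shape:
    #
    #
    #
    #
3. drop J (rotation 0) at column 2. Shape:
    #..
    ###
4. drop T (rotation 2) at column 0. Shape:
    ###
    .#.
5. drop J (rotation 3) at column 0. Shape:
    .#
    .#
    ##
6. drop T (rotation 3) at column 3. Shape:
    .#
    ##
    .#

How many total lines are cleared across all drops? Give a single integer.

Answer: 1

Derivation:
Drop 1: Z rot0 at col 0 lands with bottom-row=0; cleared 0 line(s) (total 0); column heights now [2 2 1 0 0], max=2
Drop 2: I rot1 at col 4 lands with bottom-row=0; cleared 0 line(s) (total 0); column heights now [2 2 1 0 4], max=4
Drop 3: J rot0 at col 2 lands with bottom-row=4; cleared 0 line(s) (total 0); column heights now [2 2 6 5 5], max=6
Drop 4: T rot2 at col 0 lands with bottom-row=5; cleared 0 line(s) (total 0); column heights now [7 7 7 5 5], max=7
Drop 5: J rot3 at col 0 lands with bottom-row=7; cleared 0 line(s) (total 0); column heights now [8 10 7 5 5], max=10
Drop 6: T rot3 at col 3 lands with bottom-row=5; cleared 1 line(s) (total 1); column heights now [7 9 6 5 7], max=9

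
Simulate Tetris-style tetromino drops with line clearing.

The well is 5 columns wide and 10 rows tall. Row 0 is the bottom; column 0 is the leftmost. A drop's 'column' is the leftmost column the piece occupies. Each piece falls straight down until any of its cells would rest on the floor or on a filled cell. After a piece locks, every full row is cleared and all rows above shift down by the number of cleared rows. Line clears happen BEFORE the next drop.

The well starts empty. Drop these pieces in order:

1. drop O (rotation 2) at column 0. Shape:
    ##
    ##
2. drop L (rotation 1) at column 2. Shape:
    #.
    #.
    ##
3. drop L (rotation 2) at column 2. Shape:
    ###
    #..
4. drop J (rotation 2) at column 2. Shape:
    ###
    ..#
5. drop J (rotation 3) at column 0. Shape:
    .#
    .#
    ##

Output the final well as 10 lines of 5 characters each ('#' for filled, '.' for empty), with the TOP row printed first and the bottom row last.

Answer: .....
.....
.....
..###
....#
.####
.##..
###..
###..
####.

Derivation:
Drop 1: O rot2 at col 0 lands with bottom-row=0; cleared 0 line(s) (total 0); column heights now [2 2 0 0 0], max=2
Drop 2: L rot1 at col 2 lands with bottom-row=0; cleared 0 line(s) (total 0); column heights now [2 2 3 1 0], max=3
Drop 3: L rot2 at col 2 lands with bottom-row=3; cleared 0 line(s) (total 0); column heights now [2 2 5 5 5], max=5
Drop 4: J rot2 at col 2 lands with bottom-row=5; cleared 0 line(s) (total 0); column heights now [2 2 7 7 7], max=7
Drop 5: J rot3 at col 0 lands with bottom-row=2; cleared 0 line(s) (total 0); column heights now [3 5 7 7 7], max=7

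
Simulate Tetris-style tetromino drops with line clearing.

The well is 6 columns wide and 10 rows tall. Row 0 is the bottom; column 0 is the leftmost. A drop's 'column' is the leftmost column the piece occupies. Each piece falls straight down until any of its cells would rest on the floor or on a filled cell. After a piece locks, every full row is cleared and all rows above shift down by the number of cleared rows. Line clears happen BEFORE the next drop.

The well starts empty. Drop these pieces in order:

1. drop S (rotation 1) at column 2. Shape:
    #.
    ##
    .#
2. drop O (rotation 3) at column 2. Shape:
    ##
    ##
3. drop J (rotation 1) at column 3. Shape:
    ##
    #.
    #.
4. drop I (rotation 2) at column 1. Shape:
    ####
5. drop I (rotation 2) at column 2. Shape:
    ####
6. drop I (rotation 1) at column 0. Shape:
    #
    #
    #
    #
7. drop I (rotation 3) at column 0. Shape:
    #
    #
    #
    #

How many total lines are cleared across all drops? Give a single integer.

Answer: 0

Derivation:
Drop 1: S rot1 at col 2 lands with bottom-row=0; cleared 0 line(s) (total 0); column heights now [0 0 3 2 0 0], max=3
Drop 2: O rot3 at col 2 lands with bottom-row=3; cleared 0 line(s) (total 0); column heights now [0 0 5 5 0 0], max=5
Drop 3: J rot1 at col 3 lands with bottom-row=5; cleared 0 line(s) (total 0); column heights now [0 0 5 8 8 0], max=8
Drop 4: I rot2 at col 1 lands with bottom-row=8; cleared 0 line(s) (total 0); column heights now [0 9 9 9 9 0], max=9
Drop 5: I rot2 at col 2 lands with bottom-row=9; cleared 0 line(s) (total 0); column heights now [0 9 10 10 10 10], max=10
Drop 6: I rot1 at col 0 lands with bottom-row=0; cleared 0 line(s) (total 0); column heights now [4 9 10 10 10 10], max=10
Drop 7: I rot3 at col 0 lands with bottom-row=4; cleared 0 line(s) (total 0); column heights now [8 9 10 10 10 10], max=10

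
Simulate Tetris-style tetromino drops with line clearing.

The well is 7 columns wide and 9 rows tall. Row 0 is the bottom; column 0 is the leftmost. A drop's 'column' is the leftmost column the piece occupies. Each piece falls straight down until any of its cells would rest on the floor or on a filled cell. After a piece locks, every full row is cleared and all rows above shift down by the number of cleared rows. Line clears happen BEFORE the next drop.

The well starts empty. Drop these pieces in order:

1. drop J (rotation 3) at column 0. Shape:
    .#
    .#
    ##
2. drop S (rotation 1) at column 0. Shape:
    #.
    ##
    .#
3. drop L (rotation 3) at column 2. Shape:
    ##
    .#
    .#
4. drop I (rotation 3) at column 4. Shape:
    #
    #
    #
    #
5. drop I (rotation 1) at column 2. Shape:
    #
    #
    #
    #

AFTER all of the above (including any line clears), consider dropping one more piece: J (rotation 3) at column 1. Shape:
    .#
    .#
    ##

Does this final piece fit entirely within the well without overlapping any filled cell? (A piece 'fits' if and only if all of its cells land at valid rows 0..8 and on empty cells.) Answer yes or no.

Drop 1: J rot3 at col 0 lands with bottom-row=0; cleared 0 line(s) (total 0); column heights now [1 3 0 0 0 0 0], max=3
Drop 2: S rot1 at col 0 lands with bottom-row=3; cleared 0 line(s) (total 0); column heights now [6 5 0 0 0 0 0], max=6
Drop 3: L rot3 at col 2 lands with bottom-row=0; cleared 0 line(s) (total 0); column heights now [6 5 3 3 0 0 0], max=6
Drop 4: I rot3 at col 4 lands with bottom-row=0; cleared 0 line(s) (total 0); column heights now [6 5 3 3 4 0 0], max=6
Drop 5: I rot1 at col 2 lands with bottom-row=3; cleared 0 line(s) (total 0); column heights now [6 5 7 3 4 0 0], max=7
Test piece J rot3 at col 1 (width 2): heights before test = [6 5 7 3 4 0 0]; fits = False

Answer: no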